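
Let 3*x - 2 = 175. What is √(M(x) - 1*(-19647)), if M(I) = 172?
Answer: √19819 ≈ 140.78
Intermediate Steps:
x = 59 (x = ⅔ + (⅓)*175 = ⅔ + 175/3 = 59)
√(M(x) - 1*(-19647)) = √(172 - 1*(-19647)) = √(172 + 19647) = √19819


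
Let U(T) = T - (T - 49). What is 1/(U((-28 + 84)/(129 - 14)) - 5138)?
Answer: -1/5089 ≈ -0.00019650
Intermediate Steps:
U(T) = 49 (U(T) = T - (-49 + T) = T + (49 - T) = 49)
1/(U((-28 + 84)/(129 - 14)) - 5138) = 1/(49 - 5138) = 1/(-5089) = -1/5089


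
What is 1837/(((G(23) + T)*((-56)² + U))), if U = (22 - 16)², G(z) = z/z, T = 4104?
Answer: 1837/13021060 ≈ 0.00014108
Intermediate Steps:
G(z) = 1
U = 36 (U = 6² = 36)
1837/(((G(23) + T)*((-56)² + U))) = 1837/(((1 + 4104)*((-56)² + 36))) = 1837/((4105*(3136 + 36))) = 1837/((4105*3172)) = 1837/13021060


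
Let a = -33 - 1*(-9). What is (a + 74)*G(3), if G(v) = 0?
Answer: 0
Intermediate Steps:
a = -24 (a = -33 + 9 = -24)
(a + 74)*G(3) = (-24 + 74)*0 = 50*0 = 0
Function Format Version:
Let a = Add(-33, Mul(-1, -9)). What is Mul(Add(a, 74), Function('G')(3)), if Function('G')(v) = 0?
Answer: 0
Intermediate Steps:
a = -24 (a = Add(-33, 9) = -24)
Mul(Add(a, 74), Function('G')(3)) = Mul(Add(-24, 74), 0) = Mul(50, 0) = 0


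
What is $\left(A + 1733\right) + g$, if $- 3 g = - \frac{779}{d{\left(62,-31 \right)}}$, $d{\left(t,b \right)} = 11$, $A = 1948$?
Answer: $\frac{122252}{33} \approx 3704.6$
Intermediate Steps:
$g = \frac{779}{33}$ ($g = - \frac{\left(-779\right) \frac{1}{11}}{3} = \left(- \frac{1}{3}\right) \left(- \frac{779}{11}\right) = \frac{779}{33} \approx 23.606$)
$\left(A + 1733\right) + g = \left(1948 + 1733\right) + \frac{779}{33} = 3681 + \frac{779}{33} = \frac{122252}{33}$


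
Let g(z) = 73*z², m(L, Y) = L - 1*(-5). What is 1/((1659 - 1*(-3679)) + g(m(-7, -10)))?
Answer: 1/5630 ≈ 0.00017762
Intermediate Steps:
m(L, Y) = 5 + L (m(L, Y) = L + 5 = 5 + L)
1/((1659 - 1*(-3679)) + g(m(-7, -10))) = 1/((1659 - 1*(-3679)) + 73*(5 - 7)²) = 1/((1659 + 3679) + 73*(-2)²) = 1/(5338 + 73*4) = 1/(5338 + 292) = 1/5630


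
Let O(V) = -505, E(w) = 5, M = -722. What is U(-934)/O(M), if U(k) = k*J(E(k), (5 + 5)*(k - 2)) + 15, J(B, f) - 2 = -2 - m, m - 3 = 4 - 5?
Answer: -1883/505 ≈ -3.7287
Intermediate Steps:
m = 2 (m = 3 + (4 - 5) = 3 - 1 = 2)
J(B, f) = -2 (J(B, f) = 2 + (-2 - 1*2) = 2 + (-2 - 2) = 2 - 4 = -2)
U(k) = 15 - 2*k (U(k) = k*(-2) + 15 = -2*k + 15 = 15 - 2*k)
U(-934)/O(M) = (15 - 2*(-934))/(-505) = (15 + 1868)*(-1/505) = 1883*(-1/505) = -1883/505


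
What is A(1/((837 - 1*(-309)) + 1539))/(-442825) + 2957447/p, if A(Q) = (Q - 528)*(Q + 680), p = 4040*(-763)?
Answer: -292526792885697859/1968142819575555000 ≈ -0.14863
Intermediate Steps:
p = -3082520
A(Q) = (-528 + Q)*(680 + Q)
A(1/((837 - 1*(-309)) + 1539))/(-442825) + 2957447/p = (-359040 + (1/((837 - 1*(-309)) + 1539))² + 152/((837 - 1*(-309)) + 1539))/(-442825) + 2957447/(-3082520) = (-359040 + (1/((837 + 309) + 1539))² + 152/((837 + 309) + 1539))*(-1/442825) + 2957447*(-1/3082520) = (-359040 + (1/(1146 + 1539))² + 152/(1146 + 1539))*(-1/442825) - 2957447/3082520 = (-359040 + (1/2685)² + 152/2685)*(-1/442825) - 2957447/3082520 = (-359040 + (1/2685)² + 152*(1/2685))*(-1/442825) - 2957447/3082520 = (-359040 + 1/7209225 + 152/2685)*(-1/442825) - 2957447/3082520 = -2588399735879/7209225*(-1/442825) - 2957447/3082520 = 2588399735879/3192425060625 - 2957447/3082520 = -292526792885697859/1968142819575555000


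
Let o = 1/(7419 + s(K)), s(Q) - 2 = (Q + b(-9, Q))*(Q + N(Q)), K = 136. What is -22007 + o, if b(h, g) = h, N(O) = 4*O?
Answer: -2063838466/93781 ≈ -22007.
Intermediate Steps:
s(Q) = 2 + 5*Q*(-9 + Q) (s(Q) = 2 + (Q - 9)*(Q + 4*Q) = 2 + (-9 + Q)*(5*Q) = 2 + 5*Q*(-9 + Q))
o = 1/93781 (o = 1/(7419 + (2 - 45*136 + 5*136²)) = 1/(7419 + (2 - 6120 + 5*18496)) = 1/(7419 + (2 - 6120 + 92480)) = 1/(7419 + 86362) = 1/93781 ≈ 1.0663e-5)
-22007 + o = -22007 + 1/93781 = -2063838466/93781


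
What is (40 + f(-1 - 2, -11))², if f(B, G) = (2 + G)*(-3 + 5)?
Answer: 484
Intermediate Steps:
f(B, G) = 4 + 2*G (f(B, G) = (2 + G)*2 = 4 + 2*G)
(40 + f(-1 - 2, -11))² = (40 + (4 + 2*(-11)))² = (40 + (4 - 22))² = (40 - 18)² = 22² = 484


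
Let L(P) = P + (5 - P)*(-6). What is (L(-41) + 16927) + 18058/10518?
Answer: 87361019/5259 ≈ 16612.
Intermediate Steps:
L(P) = -30 + 7*P (L(P) = P + (-30 + 6*P) = -30 + 7*P)
(L(-41) + 16927) + 18058/10518 = ((-30 + 7*(-41)) + 16927) + 18058/10518 = ((-30 - 287) + 16927) + 18058*(1/10518) = (-317 + 16927) + 9029/5259 = 16610 + 9029/5259 = 87361019/5259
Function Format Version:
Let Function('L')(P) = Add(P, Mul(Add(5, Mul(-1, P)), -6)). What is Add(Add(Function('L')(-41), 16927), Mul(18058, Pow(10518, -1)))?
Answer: Rational(87361019, 5259) ≈ 16612.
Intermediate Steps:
Function('L')(P) = Add(-30, Mul(7, P)) (Function('L')(P) = Add(P, Add(-30, Mul(6, P))) = Add(-30, Mul(7, P)))
Add(Add(Function('L')(-41), 16927), Mul(18058, Pow(10518, -1))) = Add(Add(Add(-30, Mul(7, -41)), 16927), Mul(18058, Pow(10518, -1))) = Add(Add(Add(-30, -287), 16927), Mul(18058, Rational(1, 10518))) = Add(Add(-317, 16927), Rational(9029, 5259)) = Add(16610, Rational(9029, 5259)) = Rational(87361019, 5259)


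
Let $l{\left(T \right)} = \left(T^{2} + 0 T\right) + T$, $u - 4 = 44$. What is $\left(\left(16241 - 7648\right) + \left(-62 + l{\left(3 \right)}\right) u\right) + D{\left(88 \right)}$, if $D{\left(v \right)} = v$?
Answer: $6281$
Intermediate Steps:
$u = 48$ ($u = 4 + 44 = 48$)
$l{\left(T \right)} = T + T^{2}$ ($l{\left(T \right)} = \left(T^{2} + 0\right) + T = T^{2} + T = T + T^{2}$)
$\left(\left(16241 - 7648\right) + \left(-62 + l{\left(3 \right)}\right) u\right) + D{\left(88 \right)} = \left(\left(16241 - 7648\right) + \left(-62 + 3 \left(1 + 3\right)\right) 48\right) + 88 = \left(8593 + \left(-62 + 3 \cdot 4\right) 48\right) + 88 = \left(8593 + \left(-62 + 12\right) 48\right) + 88 = \left(8593 - 2400\right) + 88 = 6193 + 88 = 6281$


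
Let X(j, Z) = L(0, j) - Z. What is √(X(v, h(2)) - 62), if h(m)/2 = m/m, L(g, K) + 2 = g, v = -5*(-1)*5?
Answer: I*√66 ≈ 8.124*I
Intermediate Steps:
v = 25 (v = 5*5 = 25)
L(g, K) = -2 + g
h(m) = 2 (h(m) = 2*(m/m) = 2*1 = 2)
X(j, Z) = -2 - Z (X(j, Z) = (-2 + 0) - Z = -2 - Z)
√(X(v, h(2)) - 62) = √((-2 - 1*2) - 62) = √((-2 - 2) - 62) = √(-4 - 62) = √(-66) = I*√66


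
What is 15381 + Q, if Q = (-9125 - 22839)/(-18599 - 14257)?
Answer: 126347525/8214 ≈ 15382.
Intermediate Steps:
Q = 7991/8214 (Q = -31964/(-32856) = -31964*(-1/32856) = 7991/8214 ≈ 0.97285)
15381 + Q = 15381 + 7991/8214 = 126347525/8214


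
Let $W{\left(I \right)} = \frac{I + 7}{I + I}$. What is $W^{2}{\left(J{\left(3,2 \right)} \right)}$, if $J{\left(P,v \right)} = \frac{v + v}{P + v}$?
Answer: $\frac{1521}{64} \approx 23.766$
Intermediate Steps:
$J{\left(P,v \right)} = \frac{2 v}{P + v}$
$W{\left(I \right)} = \frac{7 + I}{2 I}$
$W^{2}{\left(J{\left(3,2 \right)} \right)} = \left(\frac{7 + 2 \cdot 2 \frac{1}{3 + 2}}{2 \cdot 2 \cdot 2 \frac{1}{3 + 2}}\right)^{2} = \left(\frac{7 + 2 \cdot 2 \cdot \frac{1}{5}}{2 \cdot 2 \cdot 2 \cdot \frac{1}{5}}\right)^{2} = \left(\frac{7 + \frac{4}{5}}{2 \cdot \frac{4}{5}}\right)^{2} = \left(\frac{1}{2} \cdot \frac{5}{4} \cdot \frac{39}{5}\right)^{2} = \left(\frac{39}{8}\right)^{2} = \frac{1521}{64}$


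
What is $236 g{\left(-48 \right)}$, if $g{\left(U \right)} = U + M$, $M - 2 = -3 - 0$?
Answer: $-11564$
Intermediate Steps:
$M = -1$ ($M = 2 - 3 = -1$)
$g{\left(U \right)} = -1 + U$ ($g{\left(U \right)} = U - 1 = -1 + U$)
$236 g{\left(-48 \right)} = 236 \left(-1 - 48\right) = 236 \left(-49\right) = -11564$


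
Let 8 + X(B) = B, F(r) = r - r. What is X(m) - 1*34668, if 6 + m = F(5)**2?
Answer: -34682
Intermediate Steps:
F(r) = 0
m = -6 (m = -6 + 0**2 = -6 + 0 = -6)
X(B) = -8 + B
X(m) - 1*34668 = (-8 - 6) - 1*34668 = -14 - 34668 = -34682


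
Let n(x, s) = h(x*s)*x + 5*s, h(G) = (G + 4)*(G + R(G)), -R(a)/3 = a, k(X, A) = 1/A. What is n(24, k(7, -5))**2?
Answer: 21464689/625 ≈ 34344.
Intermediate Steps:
R(a) = -3*a
h(G) = -2*G*(4 + G) (h(G) = (G + 4)*(G - 3*G) = (4 + G)*(-2*G) = -2*G*(4 + G))
n(x, s) = 5*s + 2*s*x**2*(-4 - s*x) (n(x, s) = (2*(x*s)*(-4 - x*s))*x + 5*s = (2*(s*x)*(-4 - s*x))*x + 5*s = (2*s*x*(-4 - s*x))*x + 5*s = 2*s*x**2*(-4 - s*x) + 5*s = 5*s + 2*s*x**2*(-4 - s*x))
n(24, k(7, -5))**2 = ((5 - 2*24**2*(4 + 24/(-5)))/(-5))**2 = (-(5 - 2*576*(4 - 1/5*24))/5)**2 = (-(5 - 2*576*(4 - 24/5))/5)**2 = (-(5 - 2*576*(-4/5))/5)**2 = (-(5 + 4608/5)/5)**2 = (-1/5*4633/5)**2 = (-4633/25)**2 = 21464689/625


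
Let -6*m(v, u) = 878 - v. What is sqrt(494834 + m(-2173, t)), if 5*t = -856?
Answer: sqrt(1977302)/2 ≈ 703.08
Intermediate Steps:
t = -856/5 (t = (1/5)*(-856) = -856/5 ≈ -171.20)
m(v, u) = -439/3 + v/6 (m(v, u) = -(878 - v)/6 = -439/3 + v/6)
sqrt(494834 + m(-2173, t)) = sqrt(494834 + (-439/3 + (1/6)*(-2173))) = sqrt(494834 + (-439/3 - 2173/6)) = sqrt(494834 - 1017/2) = sqrt(988651/2) = sqrt(1977302)/2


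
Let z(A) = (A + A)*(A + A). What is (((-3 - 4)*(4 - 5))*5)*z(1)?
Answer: 140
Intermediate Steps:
z(A) = 4*A² (z(A) = (2*A)*(2*A) = 4*A²)
(((-3 - 4)*(4 - 5))*5)*z(1) = (((-3 - 4)*(4 - 5))*5)*(4*1²) = (-7*(-1)*5)*(4*1) = (7*5)*4 = 35*4 = 140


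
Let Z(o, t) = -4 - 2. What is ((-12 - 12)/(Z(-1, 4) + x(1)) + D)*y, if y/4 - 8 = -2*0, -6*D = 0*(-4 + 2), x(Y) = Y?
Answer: 768/5 ≈ 153.60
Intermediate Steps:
Z(o, t) = -6
D = 0 (D = -0*(-4 + 2) = -0*(-2) = -⅙*0 = 0)
y = 32 (y = 32 + 4*(-2*0) = 32 + 4*0 = 32 + 0 = 32)
((-12 - 12)/(Z(-1, 4) + x(1)) + D)*y = ((-12 - 12)/(-6 + 1) + 0)*32 = (-24/(-5) + 0)*32 = (-24*(-⅕) + 0)*32 = (24/5 + 0)*32 = (24/5)*32 = 768/5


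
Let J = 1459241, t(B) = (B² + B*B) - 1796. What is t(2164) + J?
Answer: 10823237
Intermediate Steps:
t(B) = -1796 + 2*B² (t(B) = (B² + B²) - 1796 = 2*B² - 1796 = -1796 + 2*B²)
t(2164) + J = (-1796 + 2*2164²) + 1459241 = (-1796 + 2*4682896) + 1459241 = (-1796 + 9365792) + 1459241 = 9363996 + 1459241 = 10823237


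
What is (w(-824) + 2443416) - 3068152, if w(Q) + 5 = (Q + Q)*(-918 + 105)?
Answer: 715083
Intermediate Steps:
w(Q) = -5 - 1626*Q (w(Q) = -5 + (Q + Q)*(-918 + 105) = -5 + (2*Q)*(-813) = -5 - 1626*Q)
(w(-824) + 2443416) - 3068152 = ((-5 - 1626*(-824)) + 2443416) - 3068152 = ((-5 + 1339824) + 2443416) - 3068152 = (1339819 + 2443416) - 3068152 = 3783235 - 3068152 = 715083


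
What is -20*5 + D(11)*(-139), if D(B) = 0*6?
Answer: -100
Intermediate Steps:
D(B) = 0
-20*5 + D(11)*(-139) = -20*5 + 0*(-139) = -100 + 0 = -100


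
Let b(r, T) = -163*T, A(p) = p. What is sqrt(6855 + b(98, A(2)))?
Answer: sqrt(6529) ≈ 80.802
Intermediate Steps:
sqrt(6855 + b(98, A(2))) = sqrt(6855 - 163*2) = sqrt(6855 - 326) = sqrt(6529)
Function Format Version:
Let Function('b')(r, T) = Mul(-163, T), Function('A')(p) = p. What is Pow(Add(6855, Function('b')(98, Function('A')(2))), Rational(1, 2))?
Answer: Pow(6529, Rational(1, 2)) ≈ 80.802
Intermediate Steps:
Pow(Add(6855, Function('b')(98, Function('A')(2))), Rational(1, 2)) = Pow(Add(6855, Mul(-163, 2)), Rational(1, 2)) = Pow(Add(6855, -326), Rational(1, 2)) = Pow(6529, Rational(1, 2))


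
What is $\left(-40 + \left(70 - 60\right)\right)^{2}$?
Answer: $900$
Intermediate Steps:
$\left(-40 + \left(70 - 60\right)\right)^{2} = \left(-40 + 10\right)^{2} = \left(-30\right)^{2} = 900$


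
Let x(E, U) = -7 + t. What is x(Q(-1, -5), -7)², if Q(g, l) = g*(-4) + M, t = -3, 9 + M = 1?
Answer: 100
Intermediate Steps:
M = -8 (M = -9 + 1 = -8)
Q(g, l) = -8 - 4*g (Q(g, l) = g*(-4) - 8 = -4*g - 8 = -8 - 4*g)
x(E, U) = -10 (x(E, U) = -7 - 3 = -10)
x(Q(-1, -5), -7)² = (-10)² = 100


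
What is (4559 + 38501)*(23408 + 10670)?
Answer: 1467398680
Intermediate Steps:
(4559 + 38501)*(23408 + 10670) = 43060*34078 = 1467398680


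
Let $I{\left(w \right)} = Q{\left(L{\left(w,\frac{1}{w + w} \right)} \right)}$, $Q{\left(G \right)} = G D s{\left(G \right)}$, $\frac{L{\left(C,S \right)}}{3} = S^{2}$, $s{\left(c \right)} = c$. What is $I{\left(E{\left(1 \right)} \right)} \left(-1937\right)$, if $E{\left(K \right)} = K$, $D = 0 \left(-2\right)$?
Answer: $0$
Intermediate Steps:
$D = 0$
$L{\left(C,S \right)} = 3 S^{2}$
$Q{\left(G \right)} = 0$ ($Q{\left(G \right)} = G 0 G = 0 G = 0$)
$I{\left(w \right)} = 0$
$I{\left(E{\left(1 \right)} \right)} \left(-1937\right) = 0 \left(-1937\right) = 0$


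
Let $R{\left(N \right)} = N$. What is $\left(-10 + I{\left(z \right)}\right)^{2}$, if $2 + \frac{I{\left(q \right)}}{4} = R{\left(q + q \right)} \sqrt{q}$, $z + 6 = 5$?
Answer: $260 + 288 i \approx 260.0 + 288.0 i$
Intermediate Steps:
$z = -1$ ($z = -6 + 5 = -1$)
$I{\left(q \right)} = -8 + 8 q^{\frac{3}{2}}$ ($I{\left(q \right)} = -8 + 4 \left(q + q\right) \sqrt{q} = -8 + 4 \cdot 2 q \sqrt{q} = -8 + 4 \cdot 2 q^{\frac{3}{2}} = -8 + 8 q^{\frac{3}{2}}$)
$\left(-10 + I{\left(z \right)}\right)^{2} = \left(-10 - \left(8 - 8 \left(-1\right)^{\frac{3}{2}}\right)\right)^{2} = \left(-10 - \left(8 - 8 \left(- i\right)\right)\right)^{2} = \left(-10 - \left(8 + 8 i\right)\right)^{2} = \left(-18 - 8 i\right)^{2}$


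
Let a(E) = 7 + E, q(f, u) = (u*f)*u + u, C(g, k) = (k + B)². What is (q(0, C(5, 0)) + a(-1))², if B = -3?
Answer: 225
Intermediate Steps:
C(g, k) = (-3 + k)² (C(g, k) = (k - 3)² = (-3 + k)²)
q(f, u) = u + f*u² (q(f, u) = (f*u)*u + u = f*u² + u = u + f*u²)
(q(0, C(5, 0)) + a(-1))² = ((-3 + 0)²*(1 + 0*(-3 + 0)²) + (7 - 1))² = ((-3)²*(1 + 0*(-3)²) + 6)² = (9*(1 + 0*9) + 6)² = (9*(1 + 0) + 6)² = (9*1 + 6)² = (9 + 6)² = 15² = 225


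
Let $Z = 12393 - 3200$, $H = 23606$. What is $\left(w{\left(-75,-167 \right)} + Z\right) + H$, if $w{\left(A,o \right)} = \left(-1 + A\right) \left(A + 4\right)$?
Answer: $38195$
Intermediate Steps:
$Z = 9193$
$w{\left(A,o \right)} = \left(-1 + A\right) \left(4 + A\right)$
$\left(w{\left(-75,-167 \right)} + Z\right) + H = \left(\left(-4 + \left(-75\right)^{2} + 3 \left(-75\right)\right) + 9193\right) + 23606 = \left(\left(-4 + 5625 - 225\right) + 9193\right) + 23606 = \left(5396 + 9193\right) + 23606 = 14589 + 23606 = 38195$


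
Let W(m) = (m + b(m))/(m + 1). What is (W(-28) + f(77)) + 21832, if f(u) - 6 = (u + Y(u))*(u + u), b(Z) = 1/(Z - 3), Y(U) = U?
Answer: 38129567/837 ≈ 45555.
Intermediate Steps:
b(Z) = 1/(-3 + Z)
f(u) = 6 + 4*u**2 (f(u) = 6 + (u + u)*(u + u) = 6 + (2*u)*(2*u) = 6 + 4*u**2)
W(m) = (m + 1/(-3 + m))/(1 + m) (W(m) = (m + 1/(-3 + m))/(m + 1) = (m + 1/(-3 + m))/(1 + m))
(W(-28) + f(77)) + 21832 = ((1 - 28*(-3 - 28))/((1 - 28)*(-3 - 28)) + (6 + 4*77**2)) + 21832 = ((1 - 28*(-31))/(-27*(-31)) + (6 + 4*5929)) + 21832 = (-1/27*(-1/31)*(1 + 868) + (6 + 23716)) + 21832 = (-1/27*(-1/31)*869 + 23722) + 21832 = (869/837 + 23722) + 21832 = 19856183/837 + 21832 = 38129567/837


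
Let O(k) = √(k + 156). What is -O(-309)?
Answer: -3*I*√17 ≈ -12.369*I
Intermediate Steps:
O(k) = √(156 + k)
-O(-309) = -√(156 - 309) = -√(-153) = -3*I*√17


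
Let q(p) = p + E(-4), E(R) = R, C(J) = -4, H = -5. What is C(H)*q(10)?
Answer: -24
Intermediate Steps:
q(p) = -4 + p (q(p) = p - 4 = -4 + p)
C(H)*q(10) = -4*(-4 + 10) = -4*6 = -24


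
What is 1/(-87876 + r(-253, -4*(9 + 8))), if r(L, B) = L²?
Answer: -1/23867 ≈ -4.1899e-5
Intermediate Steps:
1/(-87876 + r(-253, -4*(9 + 8))) = 1/(-87876 + (-253)²) = 1/(-87876 + 64009) = 1/(-23867) = -1/23867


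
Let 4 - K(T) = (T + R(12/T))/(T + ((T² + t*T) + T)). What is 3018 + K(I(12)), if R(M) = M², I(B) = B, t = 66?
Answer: 2901107/960 ≈ 3022.0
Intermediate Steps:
K(T) = 4 - (T + 144/T²)/(T² + 68*T) (K(T) = 4 - (T + (12/T)²)/(T + ((T² + 66*T) + T)) = 4 - (T + 144/T²)/(T + (T² + 67*T)) = 4 - (T + 144/T²)/(T² + 68*T))
3018 + K(I(12)) = 3018 + (-144 + 12³*(271 + 4*12))/(12³*(68 + 12)) = 3018 + (1/1728)*(-144 + 1728*(271 + 48))/80 = 3018 + (1/1728)*(1/80)*(-144 + 1728*319) = 3018 + (1/1728)*(1/80)*(-144 + 551232) = 3018 + (1/1728)*(1/80)*551088 = 3018 + 3827/960 = 2901107/960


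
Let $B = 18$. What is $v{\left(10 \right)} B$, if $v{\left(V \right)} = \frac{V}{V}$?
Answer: $18$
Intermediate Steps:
$v{\left(V \right)} = 1$
$v{\left(10 \right)} B = 1 \cdot 18 = 18$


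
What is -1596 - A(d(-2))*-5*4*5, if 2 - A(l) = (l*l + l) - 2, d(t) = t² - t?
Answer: -5396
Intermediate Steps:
A(l) = 4 - l - l² (A(l) = 2 - ((l*l + l) - 2) = 2 - ((l² + l) - 2) = 2 - ((l + l²) - 2) = 2 - (-2 + l + l²) = 2 + (2 - l - l²) = 4 - l - l²)
-1596 - A(d(-2))*-5*4*5 = -1596 - (4 - (-2)*(-1 - 2) - (-2*(-1 - 2))²)*-5*4*5 = -1596 - (4 - (-2)*(-3) - (-2*(-3))²)*(-20*5) = -1596 - (4 - 1*6 - 1*6²)*(-100) = -1596 - (4 - 6 - 1*36)*(-100) = -1596 - (4 - 6 - 36)*(-100) = -1596 - (-38)*(-100) = -1596 - 1*3800 = -1596 - 3800 = -5396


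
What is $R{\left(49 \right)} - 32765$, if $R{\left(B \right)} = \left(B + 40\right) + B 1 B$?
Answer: $-30275$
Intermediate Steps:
$R{\left(B \right)} = 40 + B + B^{2}$ ($R{\left(B \right)} = \left(40 + B\right) + B B = \left(40 + B\right) + B^{2} = 40 + B + B^{2}$)
$R{\left(49 \right)} - 32765 = \left(40 + 49 + 49^{2}\right) - 32765 = \left(40 + 49 + 2401\right) - 32765 = 2490 - 32765 = -30275$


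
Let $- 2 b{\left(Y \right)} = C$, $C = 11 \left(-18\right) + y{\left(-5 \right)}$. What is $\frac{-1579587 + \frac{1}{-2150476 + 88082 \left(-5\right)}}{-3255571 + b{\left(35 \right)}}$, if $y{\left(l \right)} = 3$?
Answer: $\frac{4092529844083}{8434560714521} \approx 0.48521$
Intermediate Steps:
$C = -195$ ($C = 11 \left(-18\right) + 3 = -198 + 3 = -195$)
$b{\left(Y \right)} = \frac{195}{2}$ ($b{\left(Y \right)} = \left(- \frac{1}{2}\right) \left(-195\right) = \frac{195}{2}$)
$\frac{-1579587 + \frac{1}{-2150476 + 88082 \left(-5\right)}}{-3255571 + b{\left(35 \right)}} = \frac{-1579587 + \frac{1}{-2150476 + 88082 \left(-5\right)}}{-3255571 + \frac{195}{2}} = \frac{-1579587 + \frac{1}{-2150476 - 440410}}{- \frac{6510947}{2}} = \left(-1579587 + \frac{1}{-2590886}\right) \left(- \frac{2}{6510947}\right) = \left(-1579587 - \frac{1}{2590886}\right) \left(- \frac{2}{6510947}\right) = \left(- \frac{4092529844083}{2590886}\right) \left(- \frac{2}{6510947}\right) = \frac{4092529844083}{8434560714521}$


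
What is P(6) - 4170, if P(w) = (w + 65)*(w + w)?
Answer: -3318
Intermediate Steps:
P(w) = 2*w*(65 + w) (P(w) = (65 + w)*(2*w) = 2*w*(65 + w))
P(6) - 4170 = 2*6*(65 + 6) - 4170 = 2*6*71 - 4170 = 852 - 4170 = -3318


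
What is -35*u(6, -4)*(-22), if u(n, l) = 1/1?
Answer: 770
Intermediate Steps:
u(n, l) = 1
-35*u(6, -4)*(-22) = -35*1*(-22) = -35*(-22) = 770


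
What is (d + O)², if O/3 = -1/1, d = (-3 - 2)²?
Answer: 484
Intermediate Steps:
d = 25 (d = (-5)² = 25)
O = -3 (O = 3*(-1/1) = 3*(-1*1) = 3*(-1) = -3)
(d + O)² = (25 - 3)² = 22² = 484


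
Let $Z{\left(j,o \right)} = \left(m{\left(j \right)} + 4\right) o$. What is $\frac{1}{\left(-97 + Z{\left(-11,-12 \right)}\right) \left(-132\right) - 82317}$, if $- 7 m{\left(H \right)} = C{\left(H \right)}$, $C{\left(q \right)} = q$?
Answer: $- \frac{7}{424815} \approx -1.6478 \cdot 10^{-5}$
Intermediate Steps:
$m{\left(H \right)} = - \frac{H}{7}$
$Z{\left(j,o \right)} = o \left(4 - \frac{j}{7}\right)$ ($Z{\left(j,o \right)} = \left(- \frac{j}{7} + 4\right) o = \left(4 - \frac{j}{7}\right) o = o \left(4 - \frac{j}{7}\right)$)
$\frac{1}{\left(-97 + Z{\left(-11,-12 \right)}\right) \left(-132\right) - 82317} = \frac{1}{\left(-97 + \frac{1}{7} \left(-12\right) \left(28 - -11\right)\right) \left(-132\right) - 82317} = \frac{1}{\left(-97 + \frac{1}{7} \left(-12\right) \left(28 + 11\right)\right) \left(-132\right) - 82317} = \frac{1}{\left(-97 + \frac{1}{7} \left(-12\right) 39\right) \left(-132\right) - 82317} = \frac{1}{\left(-97 - \frac{468}{7}\right) \left(-132\right) - 82317} = \frac{1}{\left(- \frac{1147}{7}\right) \left(-132\right) - 82317} = \frac{1}{\frac{151404}{7} - 82317} = \frac{1}{- \frac{424815}{7}} = - \frac{7}{424815}$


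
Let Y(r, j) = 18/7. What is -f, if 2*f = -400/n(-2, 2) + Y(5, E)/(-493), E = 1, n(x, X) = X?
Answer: 345109/3451 ≈ 100.00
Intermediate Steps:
Y(r, j) = 18/7 (Y(r, j) = 18*(1/7) = 18/7)
f = -345109/3451 (f = (-400/2 + (18/7)/(-493))/2 = (-400*1/2 + (18/7)*(-1/493))/2 = (-200 - 18/3451)/2 = (1/2)*(-690218/3451) = -345109/3451 ≈ -100.00)
-f = -1*(-345109/3451) = 345109/3451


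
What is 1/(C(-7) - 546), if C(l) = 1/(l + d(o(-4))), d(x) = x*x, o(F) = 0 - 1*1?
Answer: -6/3277 ≈ -0.0018309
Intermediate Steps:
o(F) = -1 (o(F) = 0 - 1 = -1)
d(x) = x²
C(l) = 1/(1 + l) (C(l) = 1/(l + (-1)²) = 1/(l + 1) = 1/(1 + l))
1/(C(-7) - 546) = 1/(1/(1 - 7) - 546) = 1/(1/(-6) - 546) = 1/(-⅙ - 546) = 1/(-3277/6) = -6/3277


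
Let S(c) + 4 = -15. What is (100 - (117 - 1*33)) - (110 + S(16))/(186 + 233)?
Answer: 6613/419 ≈ 15.783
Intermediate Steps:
S(c) = -19 (S(c) = -4 - 15 = -19)
(100 - (117 - 1*33)) - (110 + S(16))/(186 + 233) = (100 - (117 - 1*33)) - (110 - 19)/(186 + 233) = (100 - (117 - 33)) - 91/419 = (100 - 1*84) - 91/419 = (100 - 84) - 1*91/419 = 16 - 91/419 = 6613/419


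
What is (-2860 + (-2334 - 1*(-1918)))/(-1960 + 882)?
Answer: 234/77 ≈ 3.0390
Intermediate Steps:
(-2860 + (-2334 - 1*(-1918)))/(-1960 + 882) = (-2860 + (-2334 + 1918))/(-1078) = (-2860 - 416)*(-1/1078) = -3276*(-1/1078) = 234/77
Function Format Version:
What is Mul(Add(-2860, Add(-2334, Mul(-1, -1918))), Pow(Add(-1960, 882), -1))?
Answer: Rational(234, 77) ≈ 3.0390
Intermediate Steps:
Mul(Add(-2860, Add(-2334, Mul(-1, -1918))), Pow(Add(-1960, 882), -1)) = Mul(Add(-2860, Add(-2334, 1918)), Pow(-1078, -1)) = Mul(Add(-2860, -416), Rational(-1, 1078)) = Mul(-3276, Rational(-1, 1078)) = Rational(234, 77)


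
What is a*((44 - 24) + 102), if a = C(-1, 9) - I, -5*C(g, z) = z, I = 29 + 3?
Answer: -20618/5 ≈ -4123.6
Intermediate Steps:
I = 32
C(g, z) = -z/5
a = -169/5 (a = -⅕*9 - 1*32 = -9/5 - 32 = -169/5 ≈ -33.800)
a*((44 - 24) + 102) = -169*((44 - 24) + 102)/5 = -169*(20 + 102)/5 = -169/5*122 = -20618/5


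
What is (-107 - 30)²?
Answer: 18769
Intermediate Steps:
(-107 - 30)² = (-137)² = 18769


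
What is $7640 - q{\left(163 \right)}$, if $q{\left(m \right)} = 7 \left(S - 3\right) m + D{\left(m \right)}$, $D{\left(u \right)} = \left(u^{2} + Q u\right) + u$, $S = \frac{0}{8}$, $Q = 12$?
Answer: $-17625$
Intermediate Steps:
$S = 0$ ($S = 0 \cdot \frac{1}{8} = 0$)
$D{\left(u \right)} = u^{2} + 13 u$ ($D{\left(u \right)} = \left(u^{2} + 12 u\right) + u = u^{2} + 13 u$)
$q{\left(m \right)} = - 21 m + m \left(13 + m\right)$ ($q{\left(m \right)} = 7 \left(0 - 3\right) m + m \left(13 + m\right) = 7 \left(-3\right) m + m \left(13 + m\right) = - 21 m + m \left(13 + m\right)$)
$7640 - q{\left(163 \right)} = 7640 - 163 \left(-8 + 163\right) = 7640 - 163 \cdot 155 = 7640 - 25265 = -17625$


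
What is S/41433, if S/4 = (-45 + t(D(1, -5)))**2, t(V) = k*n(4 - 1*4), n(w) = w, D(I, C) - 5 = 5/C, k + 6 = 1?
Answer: 2700/13811 ≈ 0.19550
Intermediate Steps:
k = -5 (k = -6 + 1 = -5)
D(I, C) = 5 + 5/C
t(V) = 0 (t(V) = -5*(4 - 1*4) = -5*(4 - 4) = -5*0 = 0)
S = 8100 (S = 4*(-45 + 0)**2 = 4*(-45)**2 = 4*2025 = 8100)
S/41433 = 8100/41433 = 8100*(1/41433) = 2700/13811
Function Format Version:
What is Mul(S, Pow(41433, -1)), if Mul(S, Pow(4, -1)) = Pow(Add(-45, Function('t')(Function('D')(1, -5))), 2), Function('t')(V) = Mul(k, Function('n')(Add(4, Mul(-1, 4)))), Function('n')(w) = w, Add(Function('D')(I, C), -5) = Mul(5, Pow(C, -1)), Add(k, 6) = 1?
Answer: Rational(2700, 13811) ≈ 0.19550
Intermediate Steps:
k = -5 (k = Add(-6, 1) = -5)
Function('D')(I, C) = Add(5, Mul(5, Pow(C, -1)))
Function('t')(V) = 0 (Function('t')(V) = Mul(-5, Add(4, Mul(-1, 4))) = Mul(-5, Add(4, -4)) = Mul(-5, 0) = 0)
S = 8100 (S = Mul(4, Pow(Add(-45, 0), 2)) = Mul(4, Pow(-45, 2)) = Mul(4, 2025) = 8100)
Mul(S, Pow(41433, -1)) = Mul(8100, Pow(41433, -1)) = Mul(8100, Rational(1, 41433)) = Rational(2700, 13811)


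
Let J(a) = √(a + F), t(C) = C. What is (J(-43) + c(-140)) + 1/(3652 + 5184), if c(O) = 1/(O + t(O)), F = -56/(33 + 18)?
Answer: -2139/618520 + I*√114699/51 ≈ -0.0034583 + 6.6406*I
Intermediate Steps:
F = -56/51 ≈ -1.0980
c(O) = 1/(2*O) (c(O) = 1/(O + O) = 1/(2*O))
J(a) = √(-56/51 + a) (J(a) = √(a - 56/51) = √(-56/51 + a))
(J(-43) + c(-140)) + 1/(3652 + 5184) = (√(-2856 + 2601*(-43))/51 + (½)/(-140)) + 1/(3652 + 5184) = (√(-2856 - 111843)/51 + (½)*(-1/140)) + 1/8836 = (√(-114699)/51 - 1/280) + 1/8836 = ((I*√114699)/51 - 1/280) + 1/8836 = (I*√114699/51 - 1/280) + 1/8836 = (-1/280 + I*√114699/51) + 1/8836 = -2139/618520 + I*√114699/51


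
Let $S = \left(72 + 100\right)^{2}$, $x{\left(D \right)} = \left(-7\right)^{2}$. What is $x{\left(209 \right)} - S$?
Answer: $-29535$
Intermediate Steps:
$x{\left(D \right)} = 49$
$S = 29584$ ($S = 172^{2} = 29584$)
$x{\left(209 \right)} - S = 49 - 29584 = -29535$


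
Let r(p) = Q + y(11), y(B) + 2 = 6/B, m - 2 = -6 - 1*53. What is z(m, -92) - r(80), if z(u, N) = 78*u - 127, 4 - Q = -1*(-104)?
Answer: -49187/11 ≈ -4471.5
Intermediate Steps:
m = -57 (m = 2 + (-6 - 1*53) = 2 + (-6 - 53) = 2 - 59 = -57)
y(B) = -2 + 6/B
Q = -100 (Q = 4 - (-1)*(-104) = 4 - 1*104 = 4 - 104 = -100)
z(u, N) = -127 + 78*u
r(p) = -1116/11 (r(p) = -100 + (-2 + 6/11) = -100 - 16/11 = -1116/11)
z(m, -92) - r(80) = (-127 + 78*(-57)) - 1*(-1116/11) = (-127 - 4446) + 1116/11 = -4573 + 1116/11 = -49187/11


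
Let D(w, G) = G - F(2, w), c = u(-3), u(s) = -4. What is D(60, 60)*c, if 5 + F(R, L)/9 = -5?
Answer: -600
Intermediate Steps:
F(R, L) = -90 (F(R, L) = -45 + 9*(-5) = -45 - 45 = -90)
c = -4
D(w, G) = 90 + G (D(w, G) = G - 1*(-90) = G + 90 = 90 + G)
D(60, 60)*c = (90 + 60)*(-4) = 150*(-4) = -600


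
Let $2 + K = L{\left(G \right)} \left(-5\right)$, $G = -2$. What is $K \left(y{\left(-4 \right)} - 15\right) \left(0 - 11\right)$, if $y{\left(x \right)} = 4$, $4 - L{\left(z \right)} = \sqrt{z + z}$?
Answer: $-2662 + 1210 i \approx -2662.0 + 1210.0 i$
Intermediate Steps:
$L{\left(z \right)} = 4 - \sqrt{2} \sqrt{z}$ ($L{\left(z \right)} = 4 - \sqrt{z + z} = 4 - \sqrt{2 z} = 4 - \sqrt{2} \sqrt{z}$)
$K = -22 + 10 i$ ($K = -2 + \left(4 - \sqrt{2} \sqrt{-2}\right) \left(-5\right) = -2 + \left(4 - \sqrt{2} i \sqrt{2}\right) \left(-5\right) = -2 + \left(4 - 2 i\right) \left(-5\right) = -2 - \left(20 - 10 i\right) = -22 + 10 i \approx -22.0 + 10.0 i$)
$K \left(y{\left(-4 \right)} - 15\right) \left(0 - 11\right) = \left(-22 + 10 i\right) \left(4 - 15\right) \left(0 - 11\right) = \left(-22 + 10 i\right) \left(\left(-11\right) \left(-11\right)\right) = \left(-22 + 10 i\right) 121 = -2662 + 1210 i$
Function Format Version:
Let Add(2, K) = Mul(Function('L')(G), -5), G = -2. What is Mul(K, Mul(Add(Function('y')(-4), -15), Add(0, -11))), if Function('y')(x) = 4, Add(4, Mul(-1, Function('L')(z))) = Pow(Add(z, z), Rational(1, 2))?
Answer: Add(-2662, Mul(1210, I)) ≈ Add(-2662.0, Mul(1210.0, I))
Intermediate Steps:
Function('L')(z) = Add(4, Mul(-1, Pow(2, Rational(1, 2)), Pow(z, Rational(1, 2)))) (Function('L')(z) = Add(4, Mul(-1, Pow(Add(z, z), Rational(1, 2)))) = Add(4, Mul(-1, Pow(Mul(2, z), Rational(1, 2)))) = Add(4, Mul(-1, Mul(Pow(2, Rational(1, 2)), Pow(z, Rational(1, 2))))) = Add(4, Mul(-1, Pow(2, Rational(1, 2)), Pow(z, Rational(1, 2)))))
K = Add(-22, Mul(10, I)) (K = Add(-2, Mul(Add(4, Mul(-1, Pow(2, Rational(1, 2)), Pow(-2, Rational(1, 2)))), -5)) = Add(-2, Mul(Add(4, Mul(-1, Pow(2, Rational(1, 2)), Mul(I, Pow(2, Rational(1, 2))))), -5)) = Add(-2, Mul(Add(4, Mul(-2, I)), -5)) = Add(-2, Add(-20, Mul(10, I))) = Add(-22, Mul(10, I)) ≈ Add(-22.000, Mul(10.000, I)))
Mul(K, Mul(Add(Function('y')(-4), -15), Add(0, -11))) = Mul(Add(-22, Mul(10, I)), Mul(Add(4, -15), Add(0, -11))) = Mul(Add(-22, Mul(10, I)), Mul(-11, -11)) = Mul(Add(-22, Mul(10, I)), 121) = Add(-2662, Mul(1210, I))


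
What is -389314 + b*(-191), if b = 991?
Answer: -578595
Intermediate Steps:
-389314 + b*(-191) = -389314 + 991*(-191) = -389314 - 189281 = -578595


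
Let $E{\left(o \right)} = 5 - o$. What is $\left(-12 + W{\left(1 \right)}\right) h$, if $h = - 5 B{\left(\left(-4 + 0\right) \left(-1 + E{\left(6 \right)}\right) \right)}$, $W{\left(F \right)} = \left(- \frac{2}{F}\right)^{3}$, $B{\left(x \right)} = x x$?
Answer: $6400$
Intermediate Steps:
$B{\left(x \right)} = x^{2}$
$W{\left(F \right)} = - \frac{8}{F^{3}}$
$h = -320$ ($h = - 5 \left(\left(-4 + 0\right) \left(-1 + \left(5 - 6\right)\right)\right)^{2} = - 5 \left(- 4 \left(-1 + \left(5 - 6\right)\right)\right)^{2} = - 5 \left(- 4 \left(-1 - 1\right)\right)^{2} = - 5 \left(\left(-4\right) \left(-2\right)\right)^{2} = - 5 \cdot 8^{2} = \left(-5\right) 64 = -320$)
$\left(-12 + W{\left(1 \right)}\right) h = \left(-12 - 8 \cdot 1^{-3}\right) \left(-320\right) = \left(-12 - 8\right) \left(-320\right) = \left(-20\right) \left(-320\right) = 6400$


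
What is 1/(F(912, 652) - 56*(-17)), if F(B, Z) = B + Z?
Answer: 1/2516 ≈ 0.00039746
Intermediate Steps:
1/(F(912, 652) - 56*(-17)) = 1/((912 + 652) - 56*(-17)) = 1/(1564 + 952) = 1/2516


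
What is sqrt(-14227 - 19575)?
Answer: I*sqrt(33802) ≈ 183.85*I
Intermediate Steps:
sqrt(-14227 - 19575) = sqrt(-33802) = I*sqrt(33802)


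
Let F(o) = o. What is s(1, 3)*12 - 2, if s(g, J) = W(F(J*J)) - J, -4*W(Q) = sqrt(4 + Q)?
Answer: -38 - 3*sqrt(13) ≈ -48.817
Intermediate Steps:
W(Q) = -sqrt(4 + Q)/4
s(g, J) = -J - sqrt(4 + J**2)/4 (s(g, J) = -sqrt(4 + J*J)/4 - J = -sqrt(4 + J**2)/4 - J = -J - sqrt(4 + J**2)/4)
s(1, 3)*12 - 2 = (-1*3 - sqrt(4 + 3**2)/4)*12 - 2 = (-3 - sqrt(4 + 9)/4)*12 - 2 = (-3 - sqrt(13)/4)*12 - 2 = (-36 - 3*sqrt(13)) - 2 = -38 - 3*sqrt(13)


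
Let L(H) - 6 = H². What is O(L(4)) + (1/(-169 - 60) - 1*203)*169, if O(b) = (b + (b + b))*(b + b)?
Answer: -7191456/229 ≈ -31404.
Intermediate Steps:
L(H) = 6 + H²
O(b) = 6*b² (O(b) = (b + 2*b)*(2*b) = (3*b)*(2*b) = 6*b²)
O(L(4)) + (1/(-169 - 60) - 1*203)*169 = 6*(6 + 4²)² + (1/(-169 - 60) - 1*203)*169 = 6*(6 + 16)² + (1/(-229) - 203)*169 = 6*22² + (-1/229 - 203)*169 = 6*484 - 46488/229*169 = 2904 - 7856472/229 = -7191456/229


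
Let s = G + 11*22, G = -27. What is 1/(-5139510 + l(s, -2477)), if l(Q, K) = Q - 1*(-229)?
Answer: -1/5139066 ≈ -1.9459e-7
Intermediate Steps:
s = 215 (s = -27 + 11*22 = -27 + 242 = 215)
l(Q, K) = 229 + Q (l(Q, K) = Q + 229 = 229 + Q)
1/(-5139510 + l(s, -2477)) = 1/(-5139510 + (229 + 215)) = 1/(-5139510 + 444) = 1/(-5139066) = -1/5139066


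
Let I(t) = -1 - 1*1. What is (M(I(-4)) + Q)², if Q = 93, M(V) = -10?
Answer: 6889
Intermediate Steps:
I(t) = -2 (I(t) = -1 - 1 = -2)
(M(I(-4)) + Q)² = (-10 + 93)² = 83² = 6889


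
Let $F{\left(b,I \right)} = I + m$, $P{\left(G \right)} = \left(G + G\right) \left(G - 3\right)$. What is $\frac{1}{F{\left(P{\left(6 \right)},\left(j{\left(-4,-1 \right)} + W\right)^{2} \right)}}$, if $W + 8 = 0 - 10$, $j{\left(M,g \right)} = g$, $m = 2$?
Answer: $\frac{1}{363} \approx 0.0027548$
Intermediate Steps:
$W = -18$ ($W = -8 + \left(0 - 10\right) = -8 - 10 = -18$)
$P{\left(G \right)} = 2 G \left(-3 + G\right)$
$F{\left(b,I \right)} = 2 + I$ ($F{\left(b,I \right)} = I + 2 = 2 + I$)
$\frac{1}{F{\left(P{\left(6 \right)},\left(j{\left(-4,-1 \right)} + W\right)^{2} \right)}} = \frac{1}{2 + \left(-1 - 18\right)^{2}} = \frac{1}{2 + \left(-19\right)^{2}} = \frac{1}{2 + 361} = \frac{1}{363}$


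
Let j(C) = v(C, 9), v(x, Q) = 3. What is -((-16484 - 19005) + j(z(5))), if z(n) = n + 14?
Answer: 35486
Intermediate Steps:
z(n) = 14 + n
j(C) = 3
-((-16484 - 19005) + j(z(5))) = -((-16484 - 19005) + 3) = -(-35489 + 3) = -1*(-35486) = 35486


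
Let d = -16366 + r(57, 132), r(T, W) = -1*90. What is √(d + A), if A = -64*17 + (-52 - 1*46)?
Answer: I*√17642 ≈ 132.82*I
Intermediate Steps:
r(T, W) = -90
A = -1186 (A = -1088 + (-52 - 46) = -1088 - 98 = -1186)
d = -16456 (d = -16366 - 90 = -16456)
√(d + A) = √(-16456 - 1186) = √(-17642) = I*√17642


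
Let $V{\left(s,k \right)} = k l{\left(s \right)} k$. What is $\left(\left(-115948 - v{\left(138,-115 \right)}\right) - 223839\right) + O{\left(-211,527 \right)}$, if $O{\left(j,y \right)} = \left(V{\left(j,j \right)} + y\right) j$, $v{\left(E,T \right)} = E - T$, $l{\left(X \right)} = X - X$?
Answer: $-451237$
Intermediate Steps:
$l{\left(X \right)} = 0$
$V{\left(s,k \right)} = 0$ ($V{\left(s,k \right)} = k 0 k = 0 k = 0$)
$O{\left(j,y \right)} = j y$ ($O{\left(j,y \right)} = \left(0 + y\right) j = y j = j y$)
$\left(\left(-115948 - v{\left(138,-115 \right)}\right) - 223839\right) + O{\left(-211,527 \right)} = \left(\left(-115948 - \left(138 - -115\right)\right) - 223839\right) - 111197 = \left(\left(-115948 - \left(138 + 115\right)\right) - 223839\right) - 111197 = \left(\left(-115948 - 253\right) - 223839\right) - 111197 = \left(-116201 - 223839\right) - 111197 = -340040 - 111197 = -451237$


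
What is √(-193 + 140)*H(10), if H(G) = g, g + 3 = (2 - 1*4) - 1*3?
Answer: -8*I*√53 ≈ -58.241*I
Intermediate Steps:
g = -8 (g = -3 + ((2 - 1*4) - 1*3) = -3 + ((2 - 4) - 3) = -3 + (-2 - 3) = -3 - 5 = -8)
H(G) = -8
√(-193 + 140)*H(10) = √(-193 + 140)*(-8) = √(-53)*(-8) = (I*√53)*(-8) = -8*I*√53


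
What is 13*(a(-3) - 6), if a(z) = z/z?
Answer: -65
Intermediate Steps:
a(z) = 1
13*(a(-3) - 6) = 13*(1 - 6) = 13*(-5) = -65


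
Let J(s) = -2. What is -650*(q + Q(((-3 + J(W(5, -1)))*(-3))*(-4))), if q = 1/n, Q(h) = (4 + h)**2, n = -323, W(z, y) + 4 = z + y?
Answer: -658402550/323 ≈ -2.0384e+6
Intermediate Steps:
W(z, y) = -4 + y + z (W(z, y) = -4 + (z + y) = -4 + (y + z) = -4 + y + z)
q = -1/323 (q = 1/(-323) = -1/323 ≈ -0.0030960)
-650*(q + Q(((-3 + J(W(5, -1)))*(-3))*(-4))) = -650*(-1/323 + (4 + ((-3 - 2)*(-3))*(-4))**2) = -650*(-1/323 + (4 - 5*(-3)*(-4))**2) = -650*(-1/323 + (4 + 15*(-4))**2) = -650*(-1/323 + (4 - 60)**2) = -650*(-1/323 + (-56)**2) = -650*(-1/323 + 3136) = -650*1012927/323 = -658402550/323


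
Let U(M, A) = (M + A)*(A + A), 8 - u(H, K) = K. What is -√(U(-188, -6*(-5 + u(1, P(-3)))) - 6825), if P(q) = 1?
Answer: -45*I ≈ -45.0*I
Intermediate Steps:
u(H, K) = 8 - K
U(M, A) = 2*A*(A + M) (U(M, A) = (A + M)*(2*A) = 2*A*(A + M))
-√(U(-188, -6*(-5 + u(1, P(-3)))) - 6825) = -√(2*(-6*(-5 + (8 - 1*1)))*(-6*(-5 + (8 - 1*1)) - 188) - 6825) = -√(2*(-6*(-5 + (8 - 1)))*(-6*(-5 + (8 - 1)) - 188) - 6825) = -√(2*(-6*(-5 + 7))*(-6*(-5 + 7) - 188) - 6825) = -√(2*(-6*2)*(-6*2 - 188) - 6825) = -√(2*(-12)*(-12 - 188) - 6825) = -√(2*(-12)*(-200) - 6825) = -√(4800 - 6825) = -√(-2025) = -45*I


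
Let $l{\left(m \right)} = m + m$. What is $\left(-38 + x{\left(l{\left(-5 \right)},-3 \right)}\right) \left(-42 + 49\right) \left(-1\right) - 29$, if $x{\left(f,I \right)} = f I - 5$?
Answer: $62$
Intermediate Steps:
$l{\left(m \right)} = 2 m$
$x{\left(f,I \right)} = -5 + I f$ ($x{\left(f,I \right)} = I f - 5 = -5 + I f$)
$\left(-38 + x{\left(l{\left(-5 \right)},-3 \right)}\right) \left(-42 + 49\right) \left(-1\right) - 29 = \left(-38 - \left(5 + 3 \cdot 2 \left(-5\right)\right)\right) \left(-42 + 49\right) \left(-1\right) - 29 = \left(-38 - -25\right) 7 \left(-1\right) - 29 = \left(-38 + \left(-5 + 30\right)\right) 7 \left(-1\right) - 29 = \left(-38 + 25\right) 7 \left(-1\right) - 29 = \left(-13\right) 7 \left(-1\right) - 29 = \left(-91\right) \left(-1\right) - 29 = 91 - 29 = 62$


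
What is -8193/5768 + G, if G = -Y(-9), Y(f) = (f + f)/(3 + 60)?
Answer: -935/824 ≈ -1.1347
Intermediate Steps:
Y(f) = 2*f/63 (Y(f) = (2*f)/63 = (2*f)*(1/63) = 2*f/63)
G = 2/7 (G = -2*(-9)/63 = -1*(-2/7) = 2/7 ≈ 0.28571)
-8193/5768 + G = -8193/5768 + 2/7 = -935/824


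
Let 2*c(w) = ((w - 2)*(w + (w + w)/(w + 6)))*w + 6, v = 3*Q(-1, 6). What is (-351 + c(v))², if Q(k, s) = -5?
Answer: 13476241/4 ≈ 3.3691e+6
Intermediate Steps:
v = -15 (v = 3*(-5) = -15)
c(w) = 3 + w*(-2 + w)*(w + 2*w/(6 + w))/2 (c(w) = (((w - 2)*(w + (w + w)/(w + 6)))*w + 6)/2 = (((-2 + w)*(w + (2*w)/(6 + w)))*w + 6)/2 = (((-2 + w)*(w + 2*w/(6 + w)))*w + 6)/2 = (w*(-2 + w)*(w + 2*w/(6 + w)) + 6)/2 = (6 + w*(-2 + w)*(w + 2*w/(6 + w)))/2 = 3 + w*(-2 + w)*(w + 2*w/(6 + w))/2)
(-351 + c(v))² = (-351 + (36 + (-15)⁴ - 16*(-15)² + 6*(-15) + 6*(-15)³)/(2*(6 - 15)))² = (-351 + (½)*(36 + 50625 - 16*225 - 90 + 6*(-3375))/(-9))² = (-351 + (½)*(-⅑)*(36 + 50625 - 3600 - 90 - 20250))² = (-351 + (½)*(-⅑)*26721)² = (-351 - 2969/2)² = (-3671/2)² = 13476241/4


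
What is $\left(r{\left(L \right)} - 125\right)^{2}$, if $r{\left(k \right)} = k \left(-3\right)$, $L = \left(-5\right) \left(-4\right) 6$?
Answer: $235225$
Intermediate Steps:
$L = 120$ ($L = 20 \cdot 6 = 120$)
$r{\left(k \right)} = - 3 k$
$\left(r{\left(L \right)} - 125\right)^{2} = \left(\left(-3\right) 120 - 125\right)^{2} = \left(-360 - 125\right)^{2} = \left(-485\right)^{2} = 235225$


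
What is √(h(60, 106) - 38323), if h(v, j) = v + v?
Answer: I*√38203 ≈ 195.46*I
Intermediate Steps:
h(v, j) = 2*v
√(h(60, 106) - 38323) = √(2*60 - 38323) = √(120 - 38323) = √(-38203) = I*√38203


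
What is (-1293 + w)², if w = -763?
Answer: 4227136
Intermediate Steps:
(-1293 + w)² = (-1293 - 763)² = (-2056)² = 4227136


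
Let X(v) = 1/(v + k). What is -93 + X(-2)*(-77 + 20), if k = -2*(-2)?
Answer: -243/2 ≈ -121.50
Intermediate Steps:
k = 4
X(v) = 1/(4 + v) (X(v) = 1/(v + 4) = 1/(4 + v))
-93 + X(-2)*(-77 + 20) = -93 + (-77 + 20)/(4 - 2) = -93 - 57/2 = -243/2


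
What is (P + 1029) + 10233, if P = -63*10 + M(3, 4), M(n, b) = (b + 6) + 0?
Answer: 10642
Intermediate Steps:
M(n, b) = 6 + b (M(n, b) = (6 + b) + 0 = 6 + b)
P = -620 (P = -63*10 + (6 + 4) = -630 + 10 = -620)
(P + 1029) + 10233 = (-620 + 1029) + 10233 = 409 + 10233 = 10642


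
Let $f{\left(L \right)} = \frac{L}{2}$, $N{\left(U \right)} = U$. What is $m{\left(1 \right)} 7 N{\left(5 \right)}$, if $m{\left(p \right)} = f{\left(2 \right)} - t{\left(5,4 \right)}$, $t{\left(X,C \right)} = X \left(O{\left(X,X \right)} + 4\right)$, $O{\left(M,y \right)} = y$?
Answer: $-1540$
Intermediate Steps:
$f{\left(L \right)} = \frac{L}{2}$ ($f{\left(L \right)} = L \frac{1}{2} = \frac{L}{2}$)
$t{\left(X,C \right)} = X \left(4 + X\right)$ ($t{\left(X,C \right)} = X \left(X + 4\right) = X \left(4 + X\right)$)
$m{\left(p \right)} = -44$ ($m{\left(p \right)} = \frac{1}{2} \cdot 2 - 5 \left(4 + 5\right) = 1 - 5 \cdot 9 = 1 - 45 = -44$)
$m{\left(1 \right)} 7 N{\left(5 \right)} = \left(-44\right) 7 \cdot 5 = \left(-308\right) 5 = -1540$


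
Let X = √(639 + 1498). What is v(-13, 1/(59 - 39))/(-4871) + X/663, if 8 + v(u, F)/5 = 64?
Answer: -280/4871 + √2137/663 ≈ 0.012242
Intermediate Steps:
v(u, F) = 280 (v(u, F) = -40 + 5*64 = -40 + 320 = 280)
X = √2137 ≈ 46.228
v(-13, 1/(59 - 39))/(-4871) + X/663 = 280/(-4871) + √2137/663 = 280*(-1/4871) + √2137*(1/663) = -280/4871 + √2137/663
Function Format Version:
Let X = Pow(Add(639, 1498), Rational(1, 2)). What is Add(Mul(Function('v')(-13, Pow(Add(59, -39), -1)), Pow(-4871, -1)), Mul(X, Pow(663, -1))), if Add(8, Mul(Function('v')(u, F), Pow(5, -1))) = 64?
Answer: Add(Rational(-280, 4871), Mul(Rational(1, 663), Pow(2137, Rational(1, 2)))) ≈ 0.012242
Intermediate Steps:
Function('v')(u, F) = 280 (Function('v')(u, F) = Add(-40, Mul(5, 64)) = Add(-40, 320) = 280)
X = Pow(2137, Rational(1, 2)) ≈ 46.228
Add(Mul(Function('v')(-13, Pow(Add(59, -39), -1)), Pow(-4871, -1)), Mul(X, Pow(663, -1))) = Add(Mul(280, Pow(-4871, -1)), Mul(Pow(2137, Rational(1, 2)), Pow(663, -1))) = Add(Mul(280, Rational(-1, 4871)), Mul(Pow(2137, Rational(1, 2)), Rational(1, 663))) = Add(Rational(-280, 4871), Mul(Rational(1, 663), Pow(2137, Rational(1, 2))))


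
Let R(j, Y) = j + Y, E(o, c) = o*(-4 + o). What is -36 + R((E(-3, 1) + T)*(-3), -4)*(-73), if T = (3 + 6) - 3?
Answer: 6169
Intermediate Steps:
T = 6 (T = 9 - 3 = 6)
R(j, Y) = Y + j
-36 + R((E(-3, 1) + T)*(-3), -4)*(-73) = -36 + (-4 + (-3*(-4 - 3) + 6)*(-3))*(-73) = -36 + (-4 + (-3*(-7) + 6)*(-3))*(-73) = -36 + (-4 + (21 + 6)*(-3))*(-73) = -36 + (-4 + 27*(-3))*(-73) = -36 + (-4 - 81)*(-73) = -36 - 85*(-73) = -36 + 6205 = 6169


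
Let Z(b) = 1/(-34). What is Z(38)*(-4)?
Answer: 2/17 ≈ 0.11765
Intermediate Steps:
Z(b) = -1/34
Z(38)*(-4) = -1/34*(-4) = 2/17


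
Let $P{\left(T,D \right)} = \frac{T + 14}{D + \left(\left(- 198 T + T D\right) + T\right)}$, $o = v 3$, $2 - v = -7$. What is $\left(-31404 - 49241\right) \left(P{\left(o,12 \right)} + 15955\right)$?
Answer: $- \frac{6411577821980}{4983} \approx -1.2867 \cdot 10^{9}$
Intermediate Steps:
$v = 9$ ($v = 2 - -7 = 2 + 7 = 9$)
$o = 27$ ($o = 9 \cdot 3 = 27$)
$P{\left(T,D \right)} = \frac{14 + T}{D - 197 T + D T}$ ($P{\left(T,D \right)} = \frac{14 + T}{D + \left(\left(- 198 T + D T\right) + T\right)} = \frac{14 + T}{D + \left(- 197 T + D T\right)} = \frac{14 + T}{D - 197 T + D T}$)
$\left(-31404 - 49241\right) \left(P{\left(o,12 \right)} + 15955\right) = \left(-31404 - 49241\right) \left(\frac{14 + 27}{12 - 5319 + 12 \cdot 27} + 15955\right) = - 80645 \left(\frac{1}{12 - 5319 + 324} \cdot 41 + 15955\right) = - 80645 \left(\frac{1}{-4983} \cdot 41 + 15955\right) = - 80645 \left(\left(- \frac{1}{4983}\right) 41 + 15955\right) = - 80645 \left(- \frac{41}{4983} + 15955\right) = \left(-80645\right) \frac{79503724}{4983} = - \frac{6411577821980}{4983}$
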